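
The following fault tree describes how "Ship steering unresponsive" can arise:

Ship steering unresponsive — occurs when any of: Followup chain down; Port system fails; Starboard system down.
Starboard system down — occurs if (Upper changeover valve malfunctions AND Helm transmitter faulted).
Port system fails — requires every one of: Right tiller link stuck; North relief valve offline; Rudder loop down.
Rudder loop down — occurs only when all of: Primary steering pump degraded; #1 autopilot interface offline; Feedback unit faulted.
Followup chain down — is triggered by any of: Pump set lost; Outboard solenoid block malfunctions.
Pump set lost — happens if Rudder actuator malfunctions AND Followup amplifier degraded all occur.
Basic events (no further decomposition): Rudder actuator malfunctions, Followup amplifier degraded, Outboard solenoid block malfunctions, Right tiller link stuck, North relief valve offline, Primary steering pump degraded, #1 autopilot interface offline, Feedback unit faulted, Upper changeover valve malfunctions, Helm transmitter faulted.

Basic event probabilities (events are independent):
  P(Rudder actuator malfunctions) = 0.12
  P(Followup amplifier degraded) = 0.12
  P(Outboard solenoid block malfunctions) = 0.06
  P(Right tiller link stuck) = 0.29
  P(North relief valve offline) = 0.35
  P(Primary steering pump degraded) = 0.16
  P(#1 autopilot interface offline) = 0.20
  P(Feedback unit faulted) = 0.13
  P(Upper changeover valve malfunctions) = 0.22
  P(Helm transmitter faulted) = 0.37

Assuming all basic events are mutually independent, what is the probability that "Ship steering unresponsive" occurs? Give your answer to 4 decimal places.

0.1493

P(Pump set lost) [AND] = 0.12 × 0.12 = 0.014400
P(Followup chain down) [OR] = 1 − (1−0.014400) × (1−0.06) = 0.073536
P(Rudder loop down) [AND] = 0.16 × 0.20 × 0.13 = 0.004160
P(Port system fails) [AND] = 0.29 × 0.35 × 0.004160 = 0.000422
P(Starboard system down) [AND] = 0.22 × 0.37 = 0.081400
P(Ship steering unresponsive) [OR] = 1 − (1−0.073536) × (1−0.000422) × (1−0.081400) = 0.149309
Rounded to 4 decimal places: P(Ship steering unresponsive) ≈ 0.1493.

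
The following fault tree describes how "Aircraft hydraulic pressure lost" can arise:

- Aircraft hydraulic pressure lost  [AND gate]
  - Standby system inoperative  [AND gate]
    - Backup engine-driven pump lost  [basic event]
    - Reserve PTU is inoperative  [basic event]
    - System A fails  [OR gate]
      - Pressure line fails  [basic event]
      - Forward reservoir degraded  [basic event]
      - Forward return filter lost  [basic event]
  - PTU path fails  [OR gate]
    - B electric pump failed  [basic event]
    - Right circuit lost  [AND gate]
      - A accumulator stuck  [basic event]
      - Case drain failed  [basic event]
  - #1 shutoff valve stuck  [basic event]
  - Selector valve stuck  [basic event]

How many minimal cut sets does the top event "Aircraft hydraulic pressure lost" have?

6

System A fails [OR]: union of children's cut sets → 3 cut set(s).
Standby system inoperative [AND]: one cut set from each child combined → 1 × 1 × 3 = 3 cut set(s).
Right circuit lost [AND]: one cut set from each child combined → 1 × 1 = 1 cut set(s).
PTU path fails [OR]: union of children's cut sets → 2 cut set(s).
Aircraft hydraulic pressure lost [AND]: one cut set from each child combined → 3 × 2 × 1 × 1 = 6 cut set(s).
Minimal cut sets: {#1 shutoff valve stuck, B electric pump failed, Backup engine-driven pump lost, Pressure line fails, Reserve PTU is inoperative, Selector valve stuck}; {#1 shutoff valve stuck, A accumulator stuck, Backup engine-driven pump lost, Case drain failed, Pressure line fails, Reserve PTU is inoperative, Selector valve stuck}; {#1 shutoff valve stuck, B electric pump failed, Backup engine-driven pump lost, Forward reservoir degraded, Reserve PTU is inoperative, Selector valve stuck}; {#1 shutoff valve stuck, A accumulator stuck, Backup engine-driven pump lost, Case drain failed, Forward reservoir degraded, Reserve PTU is inoperative, Selector valve stuck}; {#1 shutoff valve stuck, B electric pump failed, Backup engine-driven pump lost, Forward return filter lost, Reserve PTU is inoperative, Selector valve stuck}; {#1 shutoff valve stuck, A accumulator stuck, Backup engine-driven pump lost, Case drain failed, Forward return filter lost, Reserve PTU is inoperative, Selector valve stuck}.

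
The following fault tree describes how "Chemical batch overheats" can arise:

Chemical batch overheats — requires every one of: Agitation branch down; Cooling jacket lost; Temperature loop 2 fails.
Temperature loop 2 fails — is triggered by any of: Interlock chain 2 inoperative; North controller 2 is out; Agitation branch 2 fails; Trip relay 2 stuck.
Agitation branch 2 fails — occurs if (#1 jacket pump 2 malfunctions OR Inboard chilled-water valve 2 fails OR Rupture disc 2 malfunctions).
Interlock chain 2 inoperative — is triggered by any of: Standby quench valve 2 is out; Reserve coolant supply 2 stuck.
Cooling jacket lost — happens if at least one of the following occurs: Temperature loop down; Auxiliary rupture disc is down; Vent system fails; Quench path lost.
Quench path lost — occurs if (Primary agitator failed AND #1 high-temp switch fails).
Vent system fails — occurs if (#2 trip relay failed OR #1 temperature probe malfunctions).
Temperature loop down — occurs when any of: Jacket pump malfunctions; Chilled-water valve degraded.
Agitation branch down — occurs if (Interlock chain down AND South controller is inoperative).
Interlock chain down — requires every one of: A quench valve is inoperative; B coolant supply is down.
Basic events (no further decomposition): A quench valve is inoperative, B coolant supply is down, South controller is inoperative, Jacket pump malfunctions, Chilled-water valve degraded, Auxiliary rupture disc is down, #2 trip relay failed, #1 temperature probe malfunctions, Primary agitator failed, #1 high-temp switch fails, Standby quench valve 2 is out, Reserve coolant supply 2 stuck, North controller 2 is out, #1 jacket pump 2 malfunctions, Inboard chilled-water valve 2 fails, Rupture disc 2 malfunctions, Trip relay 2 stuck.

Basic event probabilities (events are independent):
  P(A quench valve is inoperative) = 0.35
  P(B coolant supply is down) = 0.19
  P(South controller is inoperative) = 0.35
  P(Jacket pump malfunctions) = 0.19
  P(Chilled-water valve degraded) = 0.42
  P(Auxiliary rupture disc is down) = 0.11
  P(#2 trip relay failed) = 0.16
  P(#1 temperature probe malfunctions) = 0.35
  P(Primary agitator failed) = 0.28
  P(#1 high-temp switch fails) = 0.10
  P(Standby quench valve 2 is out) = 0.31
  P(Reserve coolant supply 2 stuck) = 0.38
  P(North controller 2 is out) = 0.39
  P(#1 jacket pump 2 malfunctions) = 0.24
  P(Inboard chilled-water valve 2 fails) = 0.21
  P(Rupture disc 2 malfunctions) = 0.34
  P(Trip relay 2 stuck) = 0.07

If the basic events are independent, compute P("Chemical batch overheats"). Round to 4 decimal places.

P(Interlock chain down) [AND] = 0.35 × 0.19 = 0.066500
P(Agitation branch down) [AND] = 0.066500 × 0.35 = 0.023275
P(Temperature loop down) [OR] = 1 − (1−0.19) × (1−0.42) = 0.530200
P(Vent system fails) [OR] = 1 − (1−0.16) × (1−0.35) = 0.454000
P(Quench path lost) [AND] = 0.28 × 0.10 = 0.028000
P(Cooling jacket lost) [OR] = 1 − (1−0.530200) × (1−0.11) × (1−0.454000) × (1−0.028000) = 0.778098
P(Interlock chain 2 inoperative) [OR] = 1 − (1−0.31) × (1−0.38) = 0.572200
P(Agitation branch 2 fails) [OR] = 1 − (1−0.24) × (1−0.21) × (1−0.34) = 0.603736
P(Temperature loop 2 fails) [OR] = 1 − (1−0.572200) × (1−0.39) × (1−0.603736) × (1−0.07) = 0.903830
P(Chemical batch overheats) [AND] = 0.023275 × 0.778098 × 0.903830 = 0.016369
Rounded to 4 decimal places: P(Chemical batch overheats) ≈ 0.0164.

0.0164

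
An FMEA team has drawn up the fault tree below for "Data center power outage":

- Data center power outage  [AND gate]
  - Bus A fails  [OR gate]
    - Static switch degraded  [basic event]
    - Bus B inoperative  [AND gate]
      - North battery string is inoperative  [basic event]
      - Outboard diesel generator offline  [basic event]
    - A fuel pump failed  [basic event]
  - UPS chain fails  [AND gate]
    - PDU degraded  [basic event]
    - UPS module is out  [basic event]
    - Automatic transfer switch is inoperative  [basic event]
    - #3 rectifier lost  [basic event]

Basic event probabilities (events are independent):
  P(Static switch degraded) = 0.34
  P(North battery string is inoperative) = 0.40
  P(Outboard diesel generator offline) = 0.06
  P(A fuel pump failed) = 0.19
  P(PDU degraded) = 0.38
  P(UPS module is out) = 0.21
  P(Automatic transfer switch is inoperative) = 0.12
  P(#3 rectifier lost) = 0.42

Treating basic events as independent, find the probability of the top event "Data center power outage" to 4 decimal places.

0.0019

P(Bus B inoperative) [AND] = 0.40 × 0.06 = 0.024000
P(Bus A fails) [OR] = 1 − (1−0.34) × (1−0.024000) × (1−0.19) = 0.478230
P(UPS chain fails) [AND] = 0.38 × 0.21 × 0.12 × 0.42 = 0.004022
P(Data center power outage) [AND] = 0.478230 × 0.004022 = 0.001923
Rounded to 4 decimal places: P(Data center power outage) ≈ 0.0019.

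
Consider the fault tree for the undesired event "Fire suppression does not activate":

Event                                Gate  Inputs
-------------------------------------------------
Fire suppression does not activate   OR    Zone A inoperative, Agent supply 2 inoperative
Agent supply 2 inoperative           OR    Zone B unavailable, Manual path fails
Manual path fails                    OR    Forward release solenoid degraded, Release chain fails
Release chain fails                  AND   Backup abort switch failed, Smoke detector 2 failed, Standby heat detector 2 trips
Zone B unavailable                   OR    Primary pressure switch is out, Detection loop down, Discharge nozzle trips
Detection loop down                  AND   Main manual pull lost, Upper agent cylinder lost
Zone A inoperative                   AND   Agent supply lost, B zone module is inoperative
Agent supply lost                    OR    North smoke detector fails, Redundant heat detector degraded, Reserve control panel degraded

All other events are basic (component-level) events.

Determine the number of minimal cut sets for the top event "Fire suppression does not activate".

8

Agent supply lost [OR]: union of children's cut sets → 3 cut set(s).
Zone A inoperative [AND]: one cut set from each child combined → 3 × 1 = 3 cut set(s).
Detection loop down [AND]: one cut set from each child combined → 1 × 1 = 1 cut set(s).
Zone B unavailable [OR]: union of children's cut sets → 3 cut set(s).
Release chain fails [AND]: one cut set from each child combined → 1 × 1 × 1 = 1 cut set(s).
Manual path fails [OR]: union of children's cut sets → 2 cut set(s).
Agent supply 2 inoperative [OR]: union of children's cut sets → 5 cut set(s).
Fire suppression does not activate [OR]: union of children's cut sets → 8 cut set(s).
Minimal cut sets: {B zone module is inoperative, North smoke detector fails}; {B zone module is inoperative, Redundant heat detector degraded}; {B zone module is inoperative, Reserve control panel degraded}; {Primary pressure switch is out}; {Main manual pull lost, Upper agent cylinder lost}; {Discharge nozzle trips}; {Forward release solenoid degraded}; {Backup abort switch failed, Smoke detector 2 failed, Standby heat detector 2 trips}.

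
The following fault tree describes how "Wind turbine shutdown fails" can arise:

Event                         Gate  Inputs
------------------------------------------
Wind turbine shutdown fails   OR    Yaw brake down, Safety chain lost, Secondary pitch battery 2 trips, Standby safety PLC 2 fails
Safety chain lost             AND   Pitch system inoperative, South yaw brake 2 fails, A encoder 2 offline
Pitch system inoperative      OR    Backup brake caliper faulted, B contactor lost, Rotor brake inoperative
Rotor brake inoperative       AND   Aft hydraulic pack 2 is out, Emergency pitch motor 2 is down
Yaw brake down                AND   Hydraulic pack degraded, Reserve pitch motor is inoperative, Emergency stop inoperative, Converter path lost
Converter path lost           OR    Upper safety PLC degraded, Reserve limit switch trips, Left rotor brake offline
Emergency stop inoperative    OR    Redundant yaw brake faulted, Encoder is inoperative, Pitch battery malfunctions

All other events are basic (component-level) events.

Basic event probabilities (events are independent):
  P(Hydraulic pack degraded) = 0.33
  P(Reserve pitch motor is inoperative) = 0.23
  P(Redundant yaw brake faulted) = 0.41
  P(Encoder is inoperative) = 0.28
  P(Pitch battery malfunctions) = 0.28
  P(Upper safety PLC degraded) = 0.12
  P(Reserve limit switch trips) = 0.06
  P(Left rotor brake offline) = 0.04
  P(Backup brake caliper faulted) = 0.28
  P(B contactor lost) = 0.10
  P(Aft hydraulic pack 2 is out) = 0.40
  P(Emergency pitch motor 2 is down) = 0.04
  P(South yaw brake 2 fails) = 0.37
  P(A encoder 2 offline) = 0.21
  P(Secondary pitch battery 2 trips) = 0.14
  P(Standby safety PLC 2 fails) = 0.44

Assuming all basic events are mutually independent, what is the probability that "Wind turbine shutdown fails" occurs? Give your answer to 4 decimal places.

0.5370

P(Emergency stop inoperative) [OR] = 1 − (1−0.41) × (1−0.28) × (1−0.28) = 0.694144
P(Converter path lost) [OR] = 1 − (1−0.12) × (1−0.06) × (1−0.04) = 0.205888
P(Yaw brake down) [AND] = 0.33 × 0.23 × 0.694144 × 0.205888 = 0.010847
P(Rotor brake inoperative) [AND] = 0.40 × 0.04 = 0.016000
P(Pitch system inoperative) [OR] = 1 − (1−0.28) × (1−0.10) × (1−0.016000) = 0.362368
P(Safety chain lost) [AND] = 0.362368 × 0.37 × 0.21 = 0.028156
P(Wind turbine shutdown fails) [OR] = 1 − (1−0.010847) × (1−0.028156) × (1−0.14) × (1−0.44) = 0.537037
Rounded to 4 decimal places: P(Wind turbine shutdown fails) ≈ 0.5370.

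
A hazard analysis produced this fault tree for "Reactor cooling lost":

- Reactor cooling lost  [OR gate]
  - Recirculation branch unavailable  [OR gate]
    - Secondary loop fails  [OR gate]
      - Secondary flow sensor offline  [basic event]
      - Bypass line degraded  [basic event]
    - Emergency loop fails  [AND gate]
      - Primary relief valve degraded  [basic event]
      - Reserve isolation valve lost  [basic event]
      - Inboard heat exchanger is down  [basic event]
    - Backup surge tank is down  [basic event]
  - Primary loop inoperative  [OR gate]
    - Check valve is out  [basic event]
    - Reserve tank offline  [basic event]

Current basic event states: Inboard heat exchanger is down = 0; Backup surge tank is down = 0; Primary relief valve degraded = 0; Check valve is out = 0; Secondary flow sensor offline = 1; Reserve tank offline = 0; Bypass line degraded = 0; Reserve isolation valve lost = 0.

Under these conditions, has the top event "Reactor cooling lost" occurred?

Yes

Secondary loop fails [OR]: Secondary flow sensor offline=occurs, Bypass line degraded=not → at least one input occurs → occurs.
Emergency loop fails [AND]: Primary relief valve degraded=not, Reserve isolation valve lost=not, Inboard heat exchanger is down=not → not all inputs occur → does not occur.
Recirculation branch unavailable [OR]: Secondary loop fails=occurs, Emergency loop fails=not, Backup surge tank is down=not → at least one input occurs → occurs.
Primary loop inoperative [OR]: Check valve is out=not, Reserve tank offline=not → no input occurs → does not occur.
Reactor cooling lost [OR]: Recirculation branch unavailable=occurs, Primary loop inoperative=not → at least one input occurs → occurs.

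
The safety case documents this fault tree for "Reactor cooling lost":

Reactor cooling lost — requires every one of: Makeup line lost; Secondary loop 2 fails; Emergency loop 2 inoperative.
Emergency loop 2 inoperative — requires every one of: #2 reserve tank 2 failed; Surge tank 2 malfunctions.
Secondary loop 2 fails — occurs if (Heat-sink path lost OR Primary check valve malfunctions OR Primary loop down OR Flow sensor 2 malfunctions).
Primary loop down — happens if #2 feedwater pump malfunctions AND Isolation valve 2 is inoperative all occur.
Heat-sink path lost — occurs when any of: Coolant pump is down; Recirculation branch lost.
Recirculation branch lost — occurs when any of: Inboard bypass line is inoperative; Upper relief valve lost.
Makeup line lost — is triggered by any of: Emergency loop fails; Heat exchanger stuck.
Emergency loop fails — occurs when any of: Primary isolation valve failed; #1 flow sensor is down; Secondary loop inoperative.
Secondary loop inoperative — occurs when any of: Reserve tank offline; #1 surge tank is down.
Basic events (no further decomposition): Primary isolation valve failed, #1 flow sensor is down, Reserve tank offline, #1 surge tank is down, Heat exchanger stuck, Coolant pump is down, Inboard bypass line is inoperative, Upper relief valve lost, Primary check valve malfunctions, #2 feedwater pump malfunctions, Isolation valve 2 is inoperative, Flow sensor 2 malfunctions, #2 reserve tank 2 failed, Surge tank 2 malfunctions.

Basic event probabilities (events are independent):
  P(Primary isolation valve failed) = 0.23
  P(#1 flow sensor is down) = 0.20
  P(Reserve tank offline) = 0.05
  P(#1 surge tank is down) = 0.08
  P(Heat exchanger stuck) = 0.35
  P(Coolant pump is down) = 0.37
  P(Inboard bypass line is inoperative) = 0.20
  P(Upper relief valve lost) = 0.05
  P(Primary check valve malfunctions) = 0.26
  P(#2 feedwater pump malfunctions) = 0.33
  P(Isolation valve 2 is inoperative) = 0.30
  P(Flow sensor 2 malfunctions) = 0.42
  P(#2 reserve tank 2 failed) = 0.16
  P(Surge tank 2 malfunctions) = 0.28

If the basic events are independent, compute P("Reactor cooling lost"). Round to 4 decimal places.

0.0237

P(Secondary loop inoperative) [OR] = 1 − (1−0.05) × (1−0.08) = 0.126000
P(Emergency loop fails) [OR] = 1 − (1−0.23) × (1−0.20) × (1−0.126000) = 0.461616
P(Makeup line lost) [OR] = 1 − (1−0.461616) × (1−0.35) = 0.650050
P(Recirculation branch lost) [OR] = 1 − (1−0.20) × (1−0.05) = 0.240000
P(Heat-sink path lost) [OR] = 1 − (1−0.37) × (1−0.240000) = 0.521200
P(Primary loop down) [AND] = 0.33 × 0.30 = 0.099000
P(Secondary loop 2 fails) [OR] = 1 − (1−0.521200) × (1−0.26) × (1−0.099000) × (1−0.42) = 0.814844
P(Emergency loop 2 inoperative) [AND] = 0.16 × 0.28 = 0.044800
P(Reactor cooling lost) [AND] = 0.650050 × 0.814844 × 0.044800 = 0.023730
Rounded to 4 decimal places: P(Reactor cooling lost) ≈ 0.0237.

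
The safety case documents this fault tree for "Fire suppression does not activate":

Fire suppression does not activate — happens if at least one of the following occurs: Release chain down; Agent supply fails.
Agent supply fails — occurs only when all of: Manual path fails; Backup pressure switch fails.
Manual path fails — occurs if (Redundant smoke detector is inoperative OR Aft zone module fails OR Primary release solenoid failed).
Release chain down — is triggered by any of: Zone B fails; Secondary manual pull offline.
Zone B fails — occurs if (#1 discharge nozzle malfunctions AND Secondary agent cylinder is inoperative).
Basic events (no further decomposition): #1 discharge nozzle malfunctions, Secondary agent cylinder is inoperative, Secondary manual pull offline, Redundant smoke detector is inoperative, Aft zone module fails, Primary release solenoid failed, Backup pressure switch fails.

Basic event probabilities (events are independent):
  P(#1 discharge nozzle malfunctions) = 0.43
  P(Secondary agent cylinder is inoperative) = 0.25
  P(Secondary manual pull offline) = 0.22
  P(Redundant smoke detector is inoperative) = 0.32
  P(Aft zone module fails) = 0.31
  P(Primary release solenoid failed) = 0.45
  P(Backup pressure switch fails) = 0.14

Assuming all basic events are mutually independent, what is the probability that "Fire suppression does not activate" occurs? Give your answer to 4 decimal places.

P(Zone B fails) [AND] = 0.43 × 0.25 = 0.107500
P(Release chain down) [OR] = 1 − (1−0.107500) × (1−0.22) = 0.303850
P(Manual path fails) [OR] = 1 − (1−0.32) × (1−0.31) × (1−0.45) = 0.741940
P(Agent supply fails) [AND] = 0.741940 × 0.14 = 0.103872
P(Fire suppression does not activate) [OR] = 1 − (1−0.303850) × (1−0.103872) = 0.376160
Rounded to 4 decimal places: P(Fire suppression does not activate) ≈ 0.3762.

0.3762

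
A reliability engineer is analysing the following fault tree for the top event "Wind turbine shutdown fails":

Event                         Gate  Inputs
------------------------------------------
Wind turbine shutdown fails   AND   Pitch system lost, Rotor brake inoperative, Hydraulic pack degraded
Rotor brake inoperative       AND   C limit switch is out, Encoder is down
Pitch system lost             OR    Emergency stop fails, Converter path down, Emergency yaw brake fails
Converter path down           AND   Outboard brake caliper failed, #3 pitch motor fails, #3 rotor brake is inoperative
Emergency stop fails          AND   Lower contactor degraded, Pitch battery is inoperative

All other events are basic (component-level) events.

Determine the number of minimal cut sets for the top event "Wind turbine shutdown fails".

Emergency stop fails [AND]: one cut set from each child combined → 1 × 1 = 1 cut set(s).
Converter path down [AND]: one cut set from each child combined → 1 × 1 × 1 = 1 cut set(s).
Pitch system lost [OR]: union of children's cut sets → 3 cut set(s).
Rotor brake inoperative [AND]: one cut set from each child combined → 1 × 1 = 1 cut set(s).
Wind turbine shutdown fails [AND]: one cut set from each child combined → 3 × 1 × 1 = 3 cut set(s).
Minimal cut sets: {C limit switch is out, Encoder is down, Hydraulic pack degraded, Lower contactor degraded, Pitch battery is inoperative}; {#3 pitch motor fails, #3 rotor brake is inoperative, C limit switch is out, Encoder is down, Hydraulic pack degraded, Outboard brake caliper failed}; {C limit switch is out, Emergency yaw brake fails, Encoder is down, Hydraulic pack degraded}.

3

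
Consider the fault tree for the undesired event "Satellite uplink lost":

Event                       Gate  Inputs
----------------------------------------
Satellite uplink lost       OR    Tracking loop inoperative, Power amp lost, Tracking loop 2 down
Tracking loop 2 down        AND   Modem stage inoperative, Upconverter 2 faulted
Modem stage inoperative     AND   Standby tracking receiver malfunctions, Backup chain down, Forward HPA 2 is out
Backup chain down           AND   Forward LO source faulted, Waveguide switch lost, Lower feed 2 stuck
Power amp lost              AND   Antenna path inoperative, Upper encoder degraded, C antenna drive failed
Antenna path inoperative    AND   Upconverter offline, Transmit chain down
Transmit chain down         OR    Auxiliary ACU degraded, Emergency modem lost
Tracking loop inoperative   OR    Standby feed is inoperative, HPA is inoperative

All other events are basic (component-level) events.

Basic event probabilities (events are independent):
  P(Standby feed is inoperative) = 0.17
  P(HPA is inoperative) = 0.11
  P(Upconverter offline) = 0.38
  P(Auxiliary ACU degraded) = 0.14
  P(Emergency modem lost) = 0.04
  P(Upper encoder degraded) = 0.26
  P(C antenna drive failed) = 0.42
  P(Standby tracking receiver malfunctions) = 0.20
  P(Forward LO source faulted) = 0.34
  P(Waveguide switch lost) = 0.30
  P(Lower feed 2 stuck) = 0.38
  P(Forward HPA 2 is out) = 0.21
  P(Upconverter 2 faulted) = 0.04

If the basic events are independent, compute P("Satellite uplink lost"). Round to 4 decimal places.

P(Tracking loop inoperative) [OR] = 1 − (1−0.17) × (1−0.11) = 0.261300
P(Transmit chain down) [OR] = 1 − (1−0.14) × (1−0.04) = 0.174400
P(Antenna path inoperative) [AND] = 0.38 × 0.174400 = 0.066272
P(Power amp lost) [AND] = 0.066272 × 0.26 × 0.42 = 0.007237
P(Backup chain down) [AND] = 0.34 × 0.30 × 0.38 = 0.038760
P(Modem stage inoperative) [AND] = 0.20 × 0.038760 × 0.21 = 0.001628
P(Tracking loop 2 down) [AND] = 0.001628 × 0.04 = 0.000065
P(Satellite uplink lost) [OR] = 1 − (1−0.261300) × (1−0.007237) × (1−0.000065) = 0.266694
Rounded to 4 decimal places: P(Satellite uplink lost) ≈ 0.2667.

0.2667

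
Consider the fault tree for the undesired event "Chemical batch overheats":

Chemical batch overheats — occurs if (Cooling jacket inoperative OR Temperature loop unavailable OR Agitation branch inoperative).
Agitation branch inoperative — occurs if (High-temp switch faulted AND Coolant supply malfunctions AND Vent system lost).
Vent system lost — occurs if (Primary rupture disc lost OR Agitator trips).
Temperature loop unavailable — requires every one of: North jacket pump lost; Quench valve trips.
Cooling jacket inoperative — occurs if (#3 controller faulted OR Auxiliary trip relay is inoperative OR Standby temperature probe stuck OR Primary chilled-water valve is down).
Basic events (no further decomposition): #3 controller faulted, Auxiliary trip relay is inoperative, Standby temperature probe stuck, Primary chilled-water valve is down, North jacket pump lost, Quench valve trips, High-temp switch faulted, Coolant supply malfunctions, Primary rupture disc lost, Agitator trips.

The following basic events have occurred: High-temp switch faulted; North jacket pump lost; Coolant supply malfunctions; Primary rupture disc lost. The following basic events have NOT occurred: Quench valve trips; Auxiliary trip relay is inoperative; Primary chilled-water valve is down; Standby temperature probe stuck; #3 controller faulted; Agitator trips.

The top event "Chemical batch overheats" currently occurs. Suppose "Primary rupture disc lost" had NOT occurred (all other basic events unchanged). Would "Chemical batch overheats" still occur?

Counterfactual: set "Primary rupture disc lost" to not occurred.
Cooling jacket inoperative [OR]: #3 controller faulted=not, Auxiliary trip relay is inoperative=not, Standby temperature probe stuck=not, Primary chilled-water valve is down=not → no input occurs → does not occur.
Temperature loop unavailable [AND]: North jacket pump lost=occurs, Quench valve trips=not → not all inputs occur → does not occur.
Vent system lost [OR]: Primary rupture disc lost=not, Agitator trips=not → no input occurs → does not occur.
Agitation branch inoperative [AND]: High-temp switch faulted=occurs, Coolant supply malfunctions=occurs, Vent system lost=not → not all inputs occur → does not occur.
Chemical batch overheats [OR]: Cooling jacket inoperative=not, Temperature loop unavailable=not, Agitation branch inoperative=not → no input occurs → does not occur.

No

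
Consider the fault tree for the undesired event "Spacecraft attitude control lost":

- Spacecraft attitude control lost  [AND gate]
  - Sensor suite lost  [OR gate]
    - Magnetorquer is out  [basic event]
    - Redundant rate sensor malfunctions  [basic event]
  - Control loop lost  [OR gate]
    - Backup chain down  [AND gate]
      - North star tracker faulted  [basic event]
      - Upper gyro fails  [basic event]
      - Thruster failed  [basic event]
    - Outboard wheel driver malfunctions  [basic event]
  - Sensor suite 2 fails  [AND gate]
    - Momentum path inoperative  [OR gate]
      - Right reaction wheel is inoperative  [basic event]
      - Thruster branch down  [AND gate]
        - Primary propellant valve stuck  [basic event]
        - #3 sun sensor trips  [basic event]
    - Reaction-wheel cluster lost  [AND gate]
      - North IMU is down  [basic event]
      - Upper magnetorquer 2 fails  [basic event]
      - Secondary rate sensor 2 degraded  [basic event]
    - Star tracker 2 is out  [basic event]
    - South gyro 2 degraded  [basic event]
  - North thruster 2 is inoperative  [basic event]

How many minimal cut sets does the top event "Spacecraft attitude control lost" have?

8

Sensor suite lost [OR]: union of children's cut sets → 2 cut set(s).
Backup chain down [AND]: one cut set from each child combined → 1 × 1 × 1 = 1 cut set(s).
Control loop lost [OR]: union of children's cut sets → 2 cut set(s).
Thruster branch down [AND]: one cut set from each child combined → 1 × 1 = 1 cut set(s).
Momentum path inoperative [OR]: union of children's cut sets → 2 cut set(s).
Reaction-wheel cluster lost [AND]: one cut set from each child combined → 1 × 1 × 1 = 1 cut set(s).
Sensor suite 2 fails [AND]: one cut set from each child combined → 2 × 1 × 1 × 1 = 2 cut set(s).
Spacecraft attitude control lost [AND]: one cut set from each child combined → 2 × 2 × 2 × 1 = 8 cut set(s).
Minimal cut sets: {Magnetorquer is out, North IMU is down, North star tracker faulted, North thruster 2 is inoperative, Right reaction wheel is inoperative, Secondary rate sensor 2 degraded, South gyro 2 degraded, Star tracker 2 is out, Thruster failed, Upper gyro fails, Upper magnetorquer 2 fails}; {#3 sun sensor trips, Magnetorquer is out, North IMU is down, North star tracker faulted, North thruster 2 is inoperative, Primary propellant valve stuck, Secondary rate sensor 2 degraded, South gyro 2 degraded, Star tracker 2 is out, Thruster failed, Upper gyro fails, Upper magnetorquer 2 fails}; {Magnetorquer is out, North IMU is down, North thruster 2 is inoperative, Outboard wheel driver malfunctions, Right reaction wheel is inoperative, Secondary rate sensor 2 degraded, South gyro 2 degraded, Star tracker 2 is out, Upper magnetorquer 2 fails}; {#3 sun sensor trips, Magnetorquer is out, North IMU is down, North thruster 2 is inoperative, Outboard wheel driver malfunctions, Primary propellant valve stuck, Secondary rate sensor 2 degraded, South gyro 2 degraded, Star tracker 2 is out, Upper magnetorquer 2 fails}; {North IMU is down, North star tracker faulted, North thruster 2 is inoperative, Redundant rate sensor malfunctions, Right reaction wheel is inoperative, Secondary rate sensor 2 degraded, South gyro 2 degraded, Star tracker 2 is out, Thruster failed, Upper gyro fails, Upper magnetorquer 2 fails}; {#3 sun sensor trips, North IMU is down, North star tracker faulted, North thruster 2 is inoperative, Primary propellant valve stuck, Redundant rate sensor malfunctions, Secondary rate sensor 2 degraded, South gyro 2 degraded, Star tracker 2 is out, Thruster failed, Upper gyro fails, Upper magnetorquer 2 fails}; {North IMU is down, North thruster 2 is inoperative, Outboard wheel driver malfunctions, Redundant rate sensor malfunctions, Right reaction wheel is inoperative, Secondary rate sensor 2 degraded, South gyro 2 degraded, Star tracker 2 is out, Upper magnetorquer 2 fails}; {#3 sun sensor trips, North IMU is down, North thruster 2 is inoperative, Outboard wheel driver malfunctions, Primary propellant valve stuck, Redundant rate sensor malfunctions, Secondary rate sensor 2 degraded, South gyro 2 degraded, Star tracker 2 is out, Upper magnetorquer 2 fails}.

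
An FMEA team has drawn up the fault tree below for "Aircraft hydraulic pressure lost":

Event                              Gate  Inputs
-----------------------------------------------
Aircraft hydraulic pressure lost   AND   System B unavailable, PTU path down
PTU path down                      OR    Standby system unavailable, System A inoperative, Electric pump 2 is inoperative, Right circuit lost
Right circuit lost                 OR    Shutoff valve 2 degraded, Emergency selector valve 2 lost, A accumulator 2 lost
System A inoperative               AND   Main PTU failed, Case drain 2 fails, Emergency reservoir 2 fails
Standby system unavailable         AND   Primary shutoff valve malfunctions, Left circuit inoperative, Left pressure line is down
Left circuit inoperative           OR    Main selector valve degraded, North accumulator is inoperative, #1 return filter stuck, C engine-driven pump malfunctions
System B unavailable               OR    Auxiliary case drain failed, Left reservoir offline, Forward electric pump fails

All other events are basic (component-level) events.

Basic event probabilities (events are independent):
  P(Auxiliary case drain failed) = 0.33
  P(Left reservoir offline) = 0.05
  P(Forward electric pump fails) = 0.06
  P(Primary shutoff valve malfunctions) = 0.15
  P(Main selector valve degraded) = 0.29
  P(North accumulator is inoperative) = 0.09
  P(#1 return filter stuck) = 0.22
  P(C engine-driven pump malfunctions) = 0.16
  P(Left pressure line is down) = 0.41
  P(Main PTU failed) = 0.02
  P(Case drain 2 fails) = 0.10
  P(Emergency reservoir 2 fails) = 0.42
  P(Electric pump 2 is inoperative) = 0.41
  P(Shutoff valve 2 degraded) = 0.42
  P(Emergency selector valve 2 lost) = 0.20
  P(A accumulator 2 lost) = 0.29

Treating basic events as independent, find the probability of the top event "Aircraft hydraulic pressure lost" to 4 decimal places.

P(System B unavailable) [OR] = 1 − (1−0.33) × (1−0.05) × (1−0.06) = 0.401690
P(Left circuit inoperative) [OR] = 1 − (1−0.29) × (1−0.09) × (1−0.22) × (1−0.16) = 0.576675
P(Standby system unavailable) [AND] = 0.15 × 0.576675 × 0.41 = 0.035466
P(System A inoperative) [AND] = 0.02 × 0.10 × 0.42 = 0.000840
P(Right circuit lost) [OR] = 1 − (1−0.42) × (1−0.20) × (1−0.29) = 0.670560
P(PTU path down) [OR] = 1 − (1−0.035466) × (1−0.000840) × (1−0.41) × (1−0.670560) = 0.812681
P(Aircraft hydraulic pressure lost) [AND] = 0.401690 × 0.812681 = 0.326446
Rounded to 4 decimal places: P(Aircraft hydraulic pressure lost) ≈ 0.3264.

0.3264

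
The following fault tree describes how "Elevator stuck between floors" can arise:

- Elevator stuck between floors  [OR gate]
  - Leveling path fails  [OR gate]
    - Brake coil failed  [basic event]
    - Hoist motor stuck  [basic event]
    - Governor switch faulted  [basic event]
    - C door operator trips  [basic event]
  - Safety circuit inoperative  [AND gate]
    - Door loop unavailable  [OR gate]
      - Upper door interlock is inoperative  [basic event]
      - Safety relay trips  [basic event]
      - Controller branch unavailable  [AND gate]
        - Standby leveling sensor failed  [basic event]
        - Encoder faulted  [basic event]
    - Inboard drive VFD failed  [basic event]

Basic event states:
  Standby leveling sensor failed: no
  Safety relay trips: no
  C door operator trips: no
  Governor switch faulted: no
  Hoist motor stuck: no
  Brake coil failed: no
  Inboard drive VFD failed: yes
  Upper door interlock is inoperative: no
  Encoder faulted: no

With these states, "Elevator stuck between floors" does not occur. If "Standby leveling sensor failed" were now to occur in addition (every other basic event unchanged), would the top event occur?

Counterfactual: set "Standby leveling sensor failed" to occurred.
Leveling path fails [OR]: Brake coil failed=not, Hoist motor stuck=not, Governor switch faulted=not, C door operator trips=not → no input occurs → does not occur.
Controller branch unavailable [AND]: Standby leveling sensor failed=occurs, Encoder faulted=not → not all inputs occur → does not occur.
Door loop unavailable [OR]: Upper door interlock is inoperative=not, Safety relay trips=not, Controller branch unavailable=not → no input occurs → does not occur.
Safety circuit inoperative [AND]: Door loop unavailable=not, Inboard drive VFD failed=occurs → not all inputs occur → does not occur.
Elevator stuck between floors [OR]: Leveling path fails=not, Safety circuit inoperative=not → no input occurs → does not occur.

No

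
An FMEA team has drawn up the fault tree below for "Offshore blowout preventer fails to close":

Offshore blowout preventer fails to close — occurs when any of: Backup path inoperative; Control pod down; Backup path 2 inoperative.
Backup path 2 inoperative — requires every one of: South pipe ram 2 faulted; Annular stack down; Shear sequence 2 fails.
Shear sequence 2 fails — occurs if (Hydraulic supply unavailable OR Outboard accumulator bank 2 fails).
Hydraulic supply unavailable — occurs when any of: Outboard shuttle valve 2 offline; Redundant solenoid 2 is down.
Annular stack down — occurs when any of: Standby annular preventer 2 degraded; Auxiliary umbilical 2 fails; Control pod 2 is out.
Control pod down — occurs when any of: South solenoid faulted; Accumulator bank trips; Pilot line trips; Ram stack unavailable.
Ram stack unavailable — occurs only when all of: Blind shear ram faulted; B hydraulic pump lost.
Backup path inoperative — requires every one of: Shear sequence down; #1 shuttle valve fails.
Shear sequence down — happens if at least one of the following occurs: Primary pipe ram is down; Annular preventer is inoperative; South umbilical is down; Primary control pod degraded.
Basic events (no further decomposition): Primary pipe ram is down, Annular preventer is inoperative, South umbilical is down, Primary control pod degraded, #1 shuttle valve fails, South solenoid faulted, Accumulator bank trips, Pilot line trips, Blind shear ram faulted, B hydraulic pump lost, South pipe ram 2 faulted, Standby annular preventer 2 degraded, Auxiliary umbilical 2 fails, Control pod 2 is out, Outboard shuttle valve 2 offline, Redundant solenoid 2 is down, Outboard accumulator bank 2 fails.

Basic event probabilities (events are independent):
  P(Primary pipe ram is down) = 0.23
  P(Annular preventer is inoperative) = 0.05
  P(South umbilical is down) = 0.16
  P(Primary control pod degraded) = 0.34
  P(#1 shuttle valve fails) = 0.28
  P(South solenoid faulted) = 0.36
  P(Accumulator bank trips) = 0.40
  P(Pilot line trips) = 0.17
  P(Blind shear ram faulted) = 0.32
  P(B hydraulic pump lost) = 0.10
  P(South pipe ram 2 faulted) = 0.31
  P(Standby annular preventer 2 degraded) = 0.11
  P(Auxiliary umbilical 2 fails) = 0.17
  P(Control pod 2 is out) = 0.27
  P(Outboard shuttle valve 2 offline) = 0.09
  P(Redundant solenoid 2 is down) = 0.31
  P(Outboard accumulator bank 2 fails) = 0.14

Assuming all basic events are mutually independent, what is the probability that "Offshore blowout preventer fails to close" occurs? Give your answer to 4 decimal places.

P(Shear sequence down) [OR] = 1 − (1−0.23) × (1−0.05) × (1−0.16) × (1−0.34) = 0.594456
P(Backup path inoperative) [AND] = 0.594456 × 0.28 = 0.166448
P(Ram stack unavailable) [AND] = 0.32 × 0.10 = 0.032000
P(Control pod down) [OR] = 1 − (1−0.36) × (1−0.40) × (1−0.17) × (1−0.032000) = 0.691479
P(Annular stack down) [OR] = 1 − (1−0.11) × (1−0.17) × (1−0.27) = 0.460749
P(Hydraulic supply unavailable) [OR] = 1 − (1−0.09) × (1−0.31) = 0.372100
P(Shear sequence 2 fails) [OR] = 1 − (1−0.372100) × (1−0.14) = 0.460006
P(Backup path 2 inoperative) [AND] = 0.31 × 0.460749 × 0.460006 = 0.065704
P(Offshore blowout preventer fails to close) [OR] = 1 − (1−0.166448) × (1−0.691479) × (1−0.065704) = 0.759729
Rounded to 4 decimal places: P(Offshore blowout preventer fails to close) ≈ 0.7597.

0.7597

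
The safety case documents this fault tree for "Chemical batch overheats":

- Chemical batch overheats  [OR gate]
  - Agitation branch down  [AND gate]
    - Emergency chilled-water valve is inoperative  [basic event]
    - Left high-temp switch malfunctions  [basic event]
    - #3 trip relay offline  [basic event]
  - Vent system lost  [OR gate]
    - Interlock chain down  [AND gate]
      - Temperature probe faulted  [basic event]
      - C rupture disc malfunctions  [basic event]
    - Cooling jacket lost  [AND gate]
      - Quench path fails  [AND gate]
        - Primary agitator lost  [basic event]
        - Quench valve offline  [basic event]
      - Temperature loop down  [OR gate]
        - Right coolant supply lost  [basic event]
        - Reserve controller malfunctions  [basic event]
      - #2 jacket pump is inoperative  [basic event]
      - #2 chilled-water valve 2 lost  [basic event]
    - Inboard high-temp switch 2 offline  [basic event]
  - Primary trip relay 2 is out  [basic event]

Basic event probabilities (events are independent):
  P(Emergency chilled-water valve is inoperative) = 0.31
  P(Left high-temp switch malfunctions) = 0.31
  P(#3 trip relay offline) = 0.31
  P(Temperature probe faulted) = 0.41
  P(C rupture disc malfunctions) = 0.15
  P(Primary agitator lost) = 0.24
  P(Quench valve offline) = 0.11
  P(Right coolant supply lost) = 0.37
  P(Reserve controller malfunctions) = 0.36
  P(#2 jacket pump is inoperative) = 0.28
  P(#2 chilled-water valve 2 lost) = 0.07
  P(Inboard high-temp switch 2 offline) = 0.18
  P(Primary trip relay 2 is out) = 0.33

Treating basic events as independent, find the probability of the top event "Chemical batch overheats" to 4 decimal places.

P(Agitation branch down) [AND] = 0.31 × 0.31 × 0.31 = 0.029791
P(Interlock chain down) [AND] = 0.41 × 0.15 = 0.061500
P(Quench path fails) [AND] = 0.24 × 0.11 = 0.026400
P(Temperature loop down) [OR] = 1 − (1−0.37) × (1−0.36) = 0.596800
P(Cooling jacket lost) [AND] = 0.026400 × 0.596800 × 0.28 × 0.07 = 0.000309
P(Vent system lost) [OR] = 1 − (1−0.061500) × (1−0.000309) × (1−0.18) = 0.230668
P(Chemical batch overheats) [OR] = 1 − (1−0.029791) × (1−0.230668) × (1−0.33) = 0.499903
Rounded to 4 decimal places: P(Chemical batch overheats) ≈ 0.4999.

0.4999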